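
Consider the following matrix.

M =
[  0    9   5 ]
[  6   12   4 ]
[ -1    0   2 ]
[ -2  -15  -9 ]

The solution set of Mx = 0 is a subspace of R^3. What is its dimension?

Row reduce to echelon form.
Swap R1 ↔ R2
R3 ← R3 + (1/6)·R1: [0, 2, 8/3]
R4 ← R4 + (1/3)·R1: [0, -11, -23/3]
R3 ← R3 − (2/9)·R2: [0, 0, 14/9]
R4 ← R4 + (11/9)·R2: [0, 0, -14/9]
R4 ← R4 + R3: [0, 0, 0]
3 nonzero rows, so rank(M) = 3.
M has 3 columns; by rank–nullity, nullity = 3 − 3 = 0.

0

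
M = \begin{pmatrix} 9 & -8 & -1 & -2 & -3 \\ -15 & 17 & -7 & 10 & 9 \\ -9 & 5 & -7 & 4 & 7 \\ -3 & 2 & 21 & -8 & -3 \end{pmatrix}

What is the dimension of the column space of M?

4

Row reduce to echelon form.
R2 ← R2 + (5/3)·R1: [0, 11/3, -26/3, 20/3, 4]
R3 ← R3 + R1: [0, -3, -8, 2, 4]
R4 ← R4 + (1/3)·R1: [0, -2/3, 62/3, -26/3, -4]
R3 ← R3 + (9/11)·R2: [0, 0, -166/11, 82/11, 80/11]
R4 ← R4 + (2/11)·R2: [0, 0, 210/11, -82/11, -36/11]
R4 ← R4 + (105/83)·R3: [0, 0, 0, 164/83, 492/83]
Echelon form has 4 nonzero rows, so rank(M) = 4.
The column space has dimension equal to the rank: 4.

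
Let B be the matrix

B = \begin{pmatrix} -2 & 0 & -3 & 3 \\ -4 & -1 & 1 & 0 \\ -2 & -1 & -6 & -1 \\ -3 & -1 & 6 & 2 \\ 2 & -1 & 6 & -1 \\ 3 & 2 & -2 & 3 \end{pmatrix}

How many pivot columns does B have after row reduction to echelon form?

Row reduce to echelon form.
R2 ← R2 − (2)·R1: [0, -1, 7, -6]
R3 ← R3 − R1: [0, -1, -3, -4]
R4 ← R4 − (3/2)·R1: [0, -1, 21/2, -5/2]
R5 ← R5 + R1: [0, -1, 3, 2]
R6 ← R6 + (3/2)·R1: [0, 2, -13/2, 15/2]
R3 ← R3 − R2: [0, 0, -10, 2]
R4 ← R4 − R2: [0, 0, 7/2, 7/2]
R5 ← R5 − R2: [0, 0, -4, 8]
R6 ← R6 + (2)·R2: [0, 0, 15/2, -9/2]
R4 ← R4 + (7/20)·R3: [0, 0, 0, 21/5]
R5 ← R5 − (2/5)·R3: [0, 0, 0, 36/5]
R6 ← R6 + (3/4)·R3: [0, 0, 0, -3]
R5 ← R5 − (12/7)·R4: [0, 0, 0, 0]
R6 ← R6 + (5/7)·R4: [0, 0, 0, 0]
Echelon form has 4 nonzero rows, so rank(B) = 4.
Each nonzero row contributes one pivot column: 4 pivot columns.

4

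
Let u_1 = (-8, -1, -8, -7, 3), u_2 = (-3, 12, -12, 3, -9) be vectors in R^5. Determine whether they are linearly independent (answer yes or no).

yes

Form the matrix with these vectors as rows and row reduce.
R2 ← R2 − (3/8)·R1: [0, 99/8, -9, 45/8, -81/8]
2 nonzero rows, so the 2 vectors span a space of dimension 2.
Since 2 = 2, the vectors are linearly independent.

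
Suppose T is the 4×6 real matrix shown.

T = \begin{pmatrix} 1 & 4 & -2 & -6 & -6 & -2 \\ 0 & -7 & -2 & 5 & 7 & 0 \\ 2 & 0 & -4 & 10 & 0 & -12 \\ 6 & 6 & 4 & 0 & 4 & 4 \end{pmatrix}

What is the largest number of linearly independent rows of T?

4

Row reduce to echelon form.
R3 ← R3 − (2)·R1: [0, -8, 0, 22, 12, -8]
R4 ← R4 − (6)·R1: [0, -18, 16, 36, 40, 16]
R3 ← R3 − (8/7)·R2: [0, 0, 16/7, 114/7, 4, -8]
R4 ← R4 − (18/7)·R2: [0, 0, 148/7, 162/7, 22, 16]
R4 ← R4 − (37/4)·R3: [0, 0, 0, -255/2, -15, 90]
Echelon form has 4 nonzero rows, so rank(T) = 4.
The rank gives the maximum number of linearly independent rows: 4.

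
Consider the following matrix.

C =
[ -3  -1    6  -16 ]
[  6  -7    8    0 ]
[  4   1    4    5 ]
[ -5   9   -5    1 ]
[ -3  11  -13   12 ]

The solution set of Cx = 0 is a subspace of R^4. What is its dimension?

Row reduce to echelon form.
R2 ← R2 + (2)·R1: [0, -9, 20, -32]
R3 ← R3 + (4/3)·R1: [0, -1/3, 12, -49/3]
R4 ← R4 − (5/3)·R1: [0, 32/3, -15, 83/3]
R5 ← R5 − R1: [0, 12, -19, 28]
R3 ← R3 − (1/27)·R2: [0, 0, 304/27, -409/27]
R4 ← R4 + (32/27)·R2: [0, 0, 235/27, -277/27]
R5 ← R5 + (4/3)·R2: [0, 0, 23/3, -44/3]
R4 ← R4 − (235/304)·R3: [0, 0, 0, 441/304]
R5 ← R5 − (207/304)·R3: [0, 0, 0, -1323/304]
R5 ← R5 + (3)·R4: [0, 0, 0, 0]
4 nonzero rows, so rank(C) = 4.
C has 4 columns; by rank–nullity, nullity = 4 − 4 = 0.

0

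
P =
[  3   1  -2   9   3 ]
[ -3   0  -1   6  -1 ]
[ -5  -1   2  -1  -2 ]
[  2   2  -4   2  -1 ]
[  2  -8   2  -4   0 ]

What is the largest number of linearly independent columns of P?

Row reduce to echelon form.
R2 ← R2 + R1: [0, 1, -3, 15, 2]
R3 ← R3 + (5/3)·R1: [0, 2/3, -4/3, 14, 3]
R4 ← R4 − (2/3)·R1: [0, 4/3, -8/3, -4, -3]
R5 ← R5 − (2/3)·R1: [0, -26/3, 10/3, -10, -2]
R3 ← R3 − (2/3)·R2: [0, 0, 2/3, 4, 5/3]
R4 ← R4 − (4/3)·R2: [0, 0, 4/3, -24, -17/3]
R5 ← R5 + (26/3)·R2: [0, 0, -68/3, 120, 46/3]
R4 ← R4 − (2)·R3: [0, 0, 0, -32, -9]
R5 ← R5 + (34)·R3: [0, 0, 0, 256, 72]
R5 ← R5 + (8)·R4: [0, 0, 0, 0, 0]
Echelon form has 4 nonzero rows, so rank(P) = 4.
The rank gives the maximum number of linearly independent columns: 4.

4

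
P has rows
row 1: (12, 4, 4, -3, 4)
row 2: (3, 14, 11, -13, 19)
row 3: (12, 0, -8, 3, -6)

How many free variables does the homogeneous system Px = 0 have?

Row reduce to echelon form.
R2 ← R2 − (1/4)·R1: [0, 13, 10, -49/4, 18]
R3 ← R3 − R1: [0, -4, -12, 6, -10]
R3 ← R3 + (4/13)·R2: [0, 0, -116/13, 29/13, -58/13]
3 nonzero rows, so rank(P) = 3.
P has 5 columns; by rank–nullity, nullity = 5 − 3 = 2.

2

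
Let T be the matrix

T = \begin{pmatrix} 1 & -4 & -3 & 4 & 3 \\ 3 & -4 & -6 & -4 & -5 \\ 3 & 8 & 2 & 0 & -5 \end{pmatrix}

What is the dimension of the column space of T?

Row reduce to echelon form.
R2 ← R2 − (3)·R1: [0, 8, 3, -16, -14]
R3 ← R3 − (3)·R1: [0, 20, 11, -12, -14]
R3 ← R3 − (5/2)·R2: [0, 0, 7/2, 28, 21]
Echelon form has 3 nonzero rows, so rank(T) = 3.
The column space has dimension equal to the rank: 3.

3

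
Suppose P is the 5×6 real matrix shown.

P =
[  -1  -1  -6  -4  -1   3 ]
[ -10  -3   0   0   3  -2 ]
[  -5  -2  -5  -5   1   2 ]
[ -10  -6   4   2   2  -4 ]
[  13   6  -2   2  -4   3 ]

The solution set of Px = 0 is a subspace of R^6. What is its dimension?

Row reduce to echelon form.
R2 ← R2 − (10)·R1: [0, 7, 60, 40, 13, -32]
R3 ← R3 − (5)·R1: [0, 3, 25, 15, 6, -13]
R4 ← R4 − (10)·R1: [0, 4, 64, 42, 12, -34]
R5 ← R5 + (13)·R1: [0, -7, -80, -50, -17, 42]
R3 ← R3 − (3/7)·R2: [0, 0, -5/7, -15/7, 3/7, 5/7]
R4 ← R4 − (4/7)·R2: [0, 0, 208/7, 134/7, 32/7, -110/7]
R5 ← R5 + R2: [0, 0, -20, -10, -4, 10]
R4 ← R4 + (208/5)·R3: [0, 0, 0, -70, 112/5, 14]
R5 ← R5 − (28)·R3: [0, 0, 0, 50, -16, -10]
R5 ← R5 + (5/7)·R4: [0, 0, 0, 0, 0, 0]
4 nonzero rows, so rank(P) = 4.
P has 6 columns; by rank–nullity, nullity = 6 − 4 = 2.

2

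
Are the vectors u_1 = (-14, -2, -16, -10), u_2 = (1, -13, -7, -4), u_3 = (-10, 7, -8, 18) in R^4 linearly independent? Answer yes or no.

yes

Form the matrix with these vectors as rows and row reduce.
R2 ← R2 + (1/14)·R1: [0, -92/7, -57/7, -33/7]
R3 ← R3 − (5/7)·R1: [0, 59/7, 24/7, 176/7]
R3 ← R3 + (59/92)·R2: [0, 0, -165/92, 2035/92]
3 nonzero rows, so the 3 vectors span a space of dimension 3.
Since 3 = 3, the vectors are linearly independent.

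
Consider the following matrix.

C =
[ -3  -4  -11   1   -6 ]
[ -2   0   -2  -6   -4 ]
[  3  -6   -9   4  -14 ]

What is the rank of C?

Row reduce to echelon form.
R2 ← R2 − (2/3)·R1: [0, 8/3, 16/3, -20/3, 0]
R3 ← R3 + R1: [0, -10, -20, 5, -20]
R3 ← R3 + (15/4)·R2: [0, 0, 0, -20, -20]
Echelon form has 3 nonzero rows, so rank(C) = 3.

3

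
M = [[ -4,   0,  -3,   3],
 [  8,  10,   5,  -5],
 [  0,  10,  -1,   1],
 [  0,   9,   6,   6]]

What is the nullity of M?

Row reduce to echelon form.
R2 ← R2 + (2)·R1: [0, 10, -1, 1]
R3 ← R3 − R2: [0, 0, 0, 0]
R4 ← R4 − (9/10)·R2: [0, 0, 69/10, 51/10]
Swap R3 ↔ R4
3 nonzero rows, so rank(M) = 3.
M has 4 columns; by rank–nullity, nullity = 4 − 3 = 1.

1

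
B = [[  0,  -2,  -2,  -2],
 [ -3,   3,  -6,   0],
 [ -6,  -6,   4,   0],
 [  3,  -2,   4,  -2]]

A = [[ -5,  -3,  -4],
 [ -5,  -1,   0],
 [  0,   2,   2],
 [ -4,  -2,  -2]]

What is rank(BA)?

3

First compute BA:
[[ 18,   2,   0],
 [  0,  -6,   0],
 [ 60,  32,  32],
 [  3,   5,   0]]
Now row reduce the product.
R3 ← R3 − (10/3)·R1: [0, 76/3, 32]
R4 ← R4 − (1/6)·R1: [0, 14/3, 0]
R3 ← R3 + (38/9)·R2: [0, 0, 32]
R4 ← R4 + (7/9)·R2: [0, 0, 0]
3 nonzero rows, so rank(BA) = 3.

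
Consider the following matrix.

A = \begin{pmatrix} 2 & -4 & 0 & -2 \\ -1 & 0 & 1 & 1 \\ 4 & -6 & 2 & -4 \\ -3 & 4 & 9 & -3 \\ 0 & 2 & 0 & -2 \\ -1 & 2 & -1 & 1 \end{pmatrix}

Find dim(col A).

Row reduce to echelon form.
R2 ← R2 + (1/2)·R1: [0, -2, 1, 0]
R3 ← R3 − (2)·R1: [0, 2, 2, 0]
R4 ← R4 + (3/2)·R1: [0, -2, 9, -6]
R6 ← R6 + (1/2)·R1: [0, 0, -1, 0]
R3 ← R3 + R2: [0, 0, 3, 0]
R4 ← R4 − R2: [0, 0, 8, -6]
R5 ← R5 + R2: [0, 0, 1, -2]
R4 ← R4 − (8/3)·R3: [0, 0, 0, -6]
R5 ← R5 − (1/3)·R3: [0, 0, 0, -2]
R6 ← R6 + (1/3)·R3: [0, 0, 0, 0]
R5 ← R5 − (1/3)·R4: [0, 0, 0, 0]
Echelon form has 4 nonzero rows, so rank(A) = 4.
The column space has dimension equal to the rank: 4.

4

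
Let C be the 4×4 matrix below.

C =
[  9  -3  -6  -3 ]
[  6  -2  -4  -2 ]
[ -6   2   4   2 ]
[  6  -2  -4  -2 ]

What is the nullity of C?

3

Row reduce to echelon form.
R2 ← R2 − (2/3)·R1: [0, 0, 0, 0]
R3 ← R3 + (2/3)·R1: [0, 0, 0, 0]
R4 ← R4 − (2/3)·R1: [0, 0, 0, 0]
1 nonzero row, so rank(C) = 1.
C has 4 columns; by rank–nullity, nullity = 4 − 1 = 3.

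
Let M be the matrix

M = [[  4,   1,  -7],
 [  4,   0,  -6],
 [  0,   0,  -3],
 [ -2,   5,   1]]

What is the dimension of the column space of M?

3

Row reduce to echelon form.
R2 ← R2 − R1: [0, -1, 1]
R4 ← R4 + (1/2)·R1: [0, 11/2, -5/2]
R4 ← R4 + (11/2)·R2: [0, 0, 3]
R4 ← R4 + R3: [0, 0, 0]
Echelon form has 3 nonzero rows, so rank(M) = 3.
The column space has dimension equal to the rank: 3.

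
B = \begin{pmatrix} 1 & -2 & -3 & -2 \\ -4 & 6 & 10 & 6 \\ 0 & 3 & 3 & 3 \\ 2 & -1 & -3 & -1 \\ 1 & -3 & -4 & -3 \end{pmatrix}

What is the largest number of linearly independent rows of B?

2

Row reduce to echelon form.
R2 ← R2 + (4)·R1: [0, -2, -2, -2]
R4 ← R4 − (2)·R1: [0, 3, 3, 3]
R5 ← R5 − R1: [0, -1, -1, -1]
R3 ← R3 + (3/2)·R2: [0, 0, 0, 0]
R4 ← R4 + (3/2)·R2: [0, 0, 0, 0]
R5 ← R5 − (1/2)·R2: [0, 0, 0, 0]
Echelon form has 2 nonzero rows, so rank(B) = 2.
The rank gives the maximum number of linearly independent rows: 2.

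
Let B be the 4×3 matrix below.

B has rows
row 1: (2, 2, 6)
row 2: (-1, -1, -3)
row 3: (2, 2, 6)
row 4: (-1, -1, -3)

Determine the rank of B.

1

Row reduce to echelon form.
R2 ← R2 + (1/2)·R1: [0, 0, 0]
R3 ← R3 − R1: [0, 0, 0]
R4 ← R4 + (1/2)·R1: [0, 0, 0]
Echelon form has 1 nonzero row, so rank(B) = 1.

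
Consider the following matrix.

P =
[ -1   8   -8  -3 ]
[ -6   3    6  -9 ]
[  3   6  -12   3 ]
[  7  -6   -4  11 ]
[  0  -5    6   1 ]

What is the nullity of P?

Row reduce to echelon form.
R2 ← R2 − (6)·R1: [0, -45, 54, 9]
R3 ← R3 + (3)·R1: [0, 30, -36, -6]
R4 ← R4 + (7)·R1: [0, 50, -60, -10]
R3 ← R3 + (2/3)·R2: [0, 0, 0, 0]
R4 ← R4 + (10/9)·R2: [0, 0, 0, 0]
R5 ← R5 − (1/9)·R2: [0, 0, 0, 0]
2 nonzero rows, so rank(P) = 2.
P has 4 columns; by rank–nullity, nullity = 4 − 2 = 2.

2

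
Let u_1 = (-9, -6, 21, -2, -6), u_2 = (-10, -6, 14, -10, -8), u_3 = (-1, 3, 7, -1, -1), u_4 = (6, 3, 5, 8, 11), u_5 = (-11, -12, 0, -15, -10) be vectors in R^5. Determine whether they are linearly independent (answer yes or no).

Form the matrix with these vectors as rows and row reduce.
R2 ← R2 − (10/9)·R1: [0, 2/3, -28/3, -70/9, -4/3]
R3 ← R3 − (1/9)·R1: [0, 11/3, 14/3, -7/9, -1/3]
R4 ← R4 + (2/3)·R1: [0, -1, 19, 20/3, 7]
R5 ← R5 − (11/9)·R1: [0, -14/3, -77/3, -113/9, -8/3]
R3 ← R3 − (11/2)·R2: [0, 0, 56, 42, 7]
R4 ← R4 + (3/2)·R2: [0, 0, 5, -5, 5]
R5 ← R5 + (7)·R2: [0, 0, -91, -67, -12]
R4 ← R4 − (5/56)·R3: [0, 0, 0, -35/4, 35/8]
R5 ← R5 + (13/8)·R3: [0, 0, 0, 5/4, -5/8]
R5 ← R5 + (1/7)·R4: [0, 0, 0, 0, 0]
4 nonzero rows, so the 5 vectors span a space of dimension 4.
Since 4 < 5, the vectors are linearly dependent.

no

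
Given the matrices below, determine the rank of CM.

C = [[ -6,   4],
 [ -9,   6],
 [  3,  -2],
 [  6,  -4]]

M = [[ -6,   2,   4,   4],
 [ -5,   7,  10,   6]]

First compute CM:
[[ 16,  16,  16,   0],
 [ 24,  24,  24,   0],
 [ -8,  -8,  -8,   0],
 [-16, -16, -16,   0]]
Now row reduce the product.
R2 ← R2 − (3/2)·R1: [0, 0, 0, 0]
R3 ← R3 + (1/2)·R1: [0, 0, 0, 0]
R4 ← R4 + R1: [0, 0, 0, 0]
1 nonzero row, so rank(CM) = 1.

1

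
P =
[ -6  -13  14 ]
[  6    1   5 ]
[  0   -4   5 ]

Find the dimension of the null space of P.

Row reduce to echelon form.
R2 ← R2 + R1: [0, -12, 19]
R3 ← R3 − (1/3)·R2: [0, 0, -4/3]
3 nonzero rows, so rank(P) = 3.
P has 3 columns; by rank–nullity, nullity = 3 − 3 = 0.

0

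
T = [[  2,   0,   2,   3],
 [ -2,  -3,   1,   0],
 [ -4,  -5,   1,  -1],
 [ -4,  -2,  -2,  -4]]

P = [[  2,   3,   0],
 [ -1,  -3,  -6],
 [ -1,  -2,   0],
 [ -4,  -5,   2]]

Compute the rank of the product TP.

First compute TP:
[[-10, -13,   6],
 [ -2,   1,  18],
 [  0,   6,  28],
 [ 12,  18,   4]]
Now row reduce the product.
R2 ← R2 − (1/5)·R1: [0, 18/5, 84/5]
R4 ← R4 + (6/5)·R1: [0, 12/5, 56/5]
R3 ← R3 − (5/3)·R2: [0, 0, 0]
R4 ← R4 − (2/3)·R2: [0, 0, 0]
2 nonzero rows, so rank(TP) = 2.

2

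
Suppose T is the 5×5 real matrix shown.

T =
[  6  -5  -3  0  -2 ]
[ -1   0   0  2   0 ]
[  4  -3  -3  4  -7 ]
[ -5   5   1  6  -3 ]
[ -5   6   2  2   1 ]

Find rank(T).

4

Row reduce to echelon form.
R2 ← R2 + (1/6)·R1: [0, -5/6, -1/2, 2, -1/3]
R3 ← R3 − (2/3)·R1: [0, 1/3, -1, 4, -17/3]
R4 ← R4 + (5/6)·R1: [0, 5/6, -3/2, 6, -14/3]
R5 ← R5 + (5/6)·R1: [0, 11/6, -1/2, 2, -2/3]
R3 ← R3 + (2/5)·R2: [0, 0, -6/5, 24/5, -29/5]
R4 ← R4 + R2: [0, 0, -2, 8, -5]
R5 ← R5 + (11/5)·R2: [0, 0, -8/5, 32/5, -7/5]
R4 ← R4 − (5/3)·R3: [0, 0, 0, 0, 14/3]
R5 ← R5 − (4/3)·R3: [0, 0, 0, 0, 19/3]
R5 ← R5 − (19/14)·R4: [0, 0, 0, 0, 0]
Echelon form has 4 nonzero rows, so rank(T) = 4.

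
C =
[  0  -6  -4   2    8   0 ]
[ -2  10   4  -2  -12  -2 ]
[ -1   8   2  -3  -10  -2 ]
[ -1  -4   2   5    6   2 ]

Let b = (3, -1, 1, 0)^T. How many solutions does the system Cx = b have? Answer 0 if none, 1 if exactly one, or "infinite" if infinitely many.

0

Row reduce the augmented matrix [C | b].
Swap R1 ↔ R2
R3 ← R3 − (1/2)·R1: [0, 3, 0, -2, -4, -1, 3/2]
R4 ← R4 − (1/2)·R1: [0, -9, 0, 6, 12, 3, 1/2]
R3 ← R3 + (1/2)·R2: [0, 0, -2, -1, 0, -1, 3]
R4 ← R4 − (3/2)·R2: [0, 0, 6, 3, 0, 3, -4]
R4 ← R4 + (3)·R3: [0, 0, 0, 0, 0, 0, 5]
The echelon form has 4 nonzero rows; the last pivot sits in the augmented column, so rank(C) = 3 but rank([C|b]) = 4.
Since the ranks differ, the system is inconsistent.
It has no solutions.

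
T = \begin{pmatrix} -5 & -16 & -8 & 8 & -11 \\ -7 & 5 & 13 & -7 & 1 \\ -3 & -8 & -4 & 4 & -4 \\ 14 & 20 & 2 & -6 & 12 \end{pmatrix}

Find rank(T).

4

Row reduce to echelon form.
R2 ← R2 − (7/5)·R1: [0, 137/5, 121/5, -91/5, 82/5]
R3 ← R3 − (3/5)·R1: [0, 8/5, 4/5, -4/5, 13/5]
R4 ← R4 + (14/5)·R1: [0, -124/5, -102/5, 82/5, -94/5]
R3 ← R3 − (8/137)·R2: [0, 0, -84/137, 36/137, 225/137]
R4 ← R4 + (124/137)·R2: [0, 0, 206/137, -10/137, -542/137]
R4 ← R4 + (103/42)·R3: [0, 0, 0, 4/7, 1/14]
Echelon form has 4 nonzero rows, so rank(T) = 4.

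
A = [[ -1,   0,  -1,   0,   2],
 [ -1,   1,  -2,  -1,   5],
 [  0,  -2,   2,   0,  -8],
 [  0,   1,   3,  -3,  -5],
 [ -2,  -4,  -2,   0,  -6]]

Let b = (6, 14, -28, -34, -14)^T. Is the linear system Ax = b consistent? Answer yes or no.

Row reduce the augmented matrix [A | b].
R2 ← R2 − R1: [0, 1, -1, -1, 3, 8]
R5 ← R5 − (2)·R1: [0, -4, 0, 0, -10, -26]
R3 ← R3 + (2)·R2: [0, 0, 0, -2, -2, -12]
R4 ← R4 − R2: [0, 0, 4, -2, -8, -42]
R5 ← R5 + (4)·R2: [0, 0, -4, -4, 2, 6]
Swap R3 ↔ R4
R5 ← R5 + R3: [0, 0, 0, -6, -6, -36]
R5 ← R5 − (3)·R4: [0, 0, 0, 0, 0, 0]
The echelon form has 4 nonzero rows, and every pivot lies in the first 5 columns, so rank(A) = rank([A|b]) = 4.
The system is consistent.

yes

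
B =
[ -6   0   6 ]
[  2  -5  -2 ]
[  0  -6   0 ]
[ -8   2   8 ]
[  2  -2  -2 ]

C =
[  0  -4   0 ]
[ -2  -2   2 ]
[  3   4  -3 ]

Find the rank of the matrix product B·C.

First compute BC:
[[ 18,  48, -18],
 [  4,  -6,  -4],
 [ 12,  12, -12],
 [ 20,  60, -20],
 [ -2, -12,   2]]
Now row reduce the product.
R2 ← R2 − (2/9)·R1: [0, -50/3, 0]
R3 ← R3 − (2/3)·R1: [0, -20, 0]
R4 ← R4 − (10/9)·R1: [0, 20/3, 0]
R5 ← R5 + (1/9)·R1: [0, -20/3, 0]
R3 ← R3 − (6/5)·R2: [0, 0, 0]
R4 ← R4 + (2/5)·R2: [0, 0, 0]
R5 ← R5 − (2/5)·R2: [0, 0, 0]
2 nonzero rows, so rank(BC) = 2.

2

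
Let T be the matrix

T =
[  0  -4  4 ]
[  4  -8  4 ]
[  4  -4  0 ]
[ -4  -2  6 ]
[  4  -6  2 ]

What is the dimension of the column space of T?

Row reduce to echelon form.
Swap R1 ↔ R2
R3 ← R3 − R1: [0, 4, -4]
R4 ← R4 + R1: [0, -10, 10]
R5 ← R5 − R1: [0, 2, -2]
R3 ← R3 + R2: [0, 0, 0]
R4 ← R4 − (5/2)·R2: [0, 0, 0]
R5 ← R5 + (1/2)·R2: [0, 0, 0]
Echelon form has 2 nonzero rows, so rank(T) = 2.
The column space has dimension equal to the rank: 2.

2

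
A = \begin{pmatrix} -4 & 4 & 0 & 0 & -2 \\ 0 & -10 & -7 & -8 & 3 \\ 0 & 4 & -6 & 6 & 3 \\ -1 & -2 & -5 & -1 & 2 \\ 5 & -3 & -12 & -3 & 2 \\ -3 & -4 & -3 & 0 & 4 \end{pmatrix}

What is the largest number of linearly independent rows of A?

5

Row reduce to echelon form.
R4 ← R4 − (1/4)·R1: [0, -3, -5, -1, 5/2]
R5 ← R5 + (5/4)·R1: [0, 2, -12, -3, -1/2]
R6 ← R6 − (3/4)·R1: [0, -7, -3, 0, 11/2]
R3 ← R3 + (2/5)·R2: [0, 0, -44/5, 14/5, 21/5]
R4 ← R4 − (3/10)·R2: [0, 0, -29/10, 7/5, 8/5]
R5 ← R5 + (1/5)·R2: [0, 0, -67/5, -23/5, 1/10]
R6 ← R6 − (7/10)·R2: [0, 0, 19/10, 28/5, 17/5]
R4 ← R4 − (29/88)·R3: [0, 0, 0, 21/44, 19/88]
R5 ← R5 − (67/44)·R3: [0, 0, 0, -195/22, -277/44]
R6 ← R6 + (19/88)·R3: [0, 0, 0, 273/44, 379/88]
R5 ← R5 + (130/7)·R4: [0, 0, 0, 0, -16/7]
R6 ← R6 − (13)·R4: [0, 0, 0, 0, 3/2]
R6 ← R6 + (21/32)·R5: [0, 0, 0, 0, 0]
Echelon form has 5 nonzero rows, so rank(A) = 5.
The rank gives the maximum number of linearly independent rows: 5.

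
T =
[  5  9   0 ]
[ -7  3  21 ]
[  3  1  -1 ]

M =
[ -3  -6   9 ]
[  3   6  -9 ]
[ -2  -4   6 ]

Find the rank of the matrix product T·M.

1

First compute TM:
[[ 12,  24, -36],
 [-12, -24,  36],
 [ -4,  -8,  12]]
Now row reduce the product.
R2 ← R2 + R1: [0, 0, 0]
R3 ← R3 + (1/3)·R1: [0, 0, 0]
1 nonzero row, so rank(TM) = 1.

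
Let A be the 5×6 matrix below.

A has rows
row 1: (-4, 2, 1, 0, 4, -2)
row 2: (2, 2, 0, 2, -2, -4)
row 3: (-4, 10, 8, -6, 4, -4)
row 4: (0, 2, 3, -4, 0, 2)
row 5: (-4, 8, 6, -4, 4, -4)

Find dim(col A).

3

Row reduce to echelon form.
R2 ← R2 + (1/2)·R1: [0, 3, 1/2, 2, 0, -5]
R3 ← R3 − R1: [0, 8, 7, -6, 0, -2]
R5 ← R5 − R1: [0, 6, 5, -4, 0, -2]
R3 ← R3 − (8/3)·R2: [0, 0, 17/3, -34/3, 0, 34/3]
R4 ← R4 − (2/3)·R2: [0, 0, 8/3, -16/3, 0, 16/3]
R5 ← R5 − (2)·R2: [0, 0, 4, -8, 0, 8]
R4 ← R4 − (8/17)·R3: [0, 0, 0, 0, 0, 0]
R5 ← R5 − (12/17)·R3: [0, 0, 0, 0, 0, 0]
Echelon form has 3 nonzero rows, so rank(A) = 3.
The column space has dimension equal to the rank: 3.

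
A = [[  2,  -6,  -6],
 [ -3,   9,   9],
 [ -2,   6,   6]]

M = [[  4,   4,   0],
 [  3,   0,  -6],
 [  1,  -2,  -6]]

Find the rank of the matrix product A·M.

First compute AM:
[[-16,  20,  72],
 [ 24, -30, -108],
 [ 16, -20, -72]]
Now row reduce the product.
R2 ← R2 + (3/2)·R1: [0, 0, 0]
R3 ← R3 + R1: [0, 0, 0]
1 nonzero row, so rank(AM) = 1.

1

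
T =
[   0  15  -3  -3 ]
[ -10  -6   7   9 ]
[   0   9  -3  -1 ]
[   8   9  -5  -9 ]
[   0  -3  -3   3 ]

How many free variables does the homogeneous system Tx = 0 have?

1

Row reduce to echelon form.
Swap R1 ↔ R2
R4 ← R4 + (4/5)·R1: [0, 21/5, 3/5, -9/5]
R3 ← R3 − (3/5)·R2: [0, 0, -6/5, 4/5]
R4 ← R4 − (7/25)·R2: [0, 0, 36/25, -24/25]
R5 ← R5 + (1/5)·R2: [0, 0, -18/5, 12/5]
R4 ← R4 + (6/5)·R3: [0, 0, 0, 0]
R5 ← R5 − (3)·R3: [0, 0, 0, 0]
3 nonzero rows, so rank(T) = 3.
T has 4 columns; by rank–nullity, nullity = 4 − 3 = 1.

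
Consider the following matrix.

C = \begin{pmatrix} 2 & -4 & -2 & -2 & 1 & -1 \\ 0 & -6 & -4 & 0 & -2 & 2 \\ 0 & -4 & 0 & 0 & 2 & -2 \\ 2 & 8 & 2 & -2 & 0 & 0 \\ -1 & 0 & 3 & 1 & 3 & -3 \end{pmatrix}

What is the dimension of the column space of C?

Row reduce to echelon form.
R4 ← R4 − R1: [0, 12, 4, 0, -1, 1]
R5 ← R5 + (1/2)·R1: [0, -2, 2, 0, 7/2, -7/2]
R3 ← R3 − (2/3)·R2: [0, 0, 8/3, 0, 10/3, -10/3]
R4 ← R4 + (2)·R2: [0, 0, -4, 0, -5, 5]
R5 ← R5 − (1/3)·R2: [0, 0, 10/3, 0, 25/6, -25/6]
R4 ← R4 + (3/2)·R3: [0, 0, 0, 0, 0, 0]
R5 ← R5 − (5/4)·R3: [0, 0, 0, 0, 0, 0]
Echelon form has 3 nonzero rows, so rank(C) = 3.
The column space has dimension equal to the rank: 3.

3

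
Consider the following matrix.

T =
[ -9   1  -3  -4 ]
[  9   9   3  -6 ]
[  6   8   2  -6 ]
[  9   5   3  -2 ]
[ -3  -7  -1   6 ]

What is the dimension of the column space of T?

2

Row reduce to echelon form.
R2 ← R2 + R1: [0, 10, 0, -10]
R3 ← R3 + (2/3)·R1: [0, 26/3, 0, -26/3]
R4 ← R4 + R1: [0, 6, 0, -6]
R5 ← R5 − (1/3)·R1: [0, -22/3, 0, 22/3]
R3 ← R3 − (13/15)·R2: [0, 0, 0, 0]
R4 ← R4 − (3/5)·R2: [0, 0, 0, 0]
R5 ← R5 + (11/15)·R2: [0, 0, 0, 0]
Echelon form has 2 nonzero rows, so rank(T) = 2.
The column space has dimension equal to the rank: 2.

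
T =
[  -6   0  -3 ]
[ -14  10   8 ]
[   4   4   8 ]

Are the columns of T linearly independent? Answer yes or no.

Row reduce T to echelon form.
R2 ← R2 − (7/3)·R1: [0, 10, 15]
R3 ← R3 + (2/3)·R1: [0, 4, 6]
R3 ← R3 − (2/5)·R2: [0, 0, 0]
2 pivots among 3 columns.
Only 2 < 3 pivot columns, so the columns are linearly dependent.

no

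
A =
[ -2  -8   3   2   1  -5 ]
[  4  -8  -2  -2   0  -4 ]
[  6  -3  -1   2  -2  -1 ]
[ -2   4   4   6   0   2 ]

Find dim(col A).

Row reduce to echelon form.
R2 ← R2 + (2)·R1: [0, -24, 4, 2, 2, -14]
R3 ← R3 + (3)·R1: [0, -27, 8, 8, 1, -16]
R4 ← R4 − R1: [0, 12, 1, 4, -1, 7]
R3 ← R3 − (9/8)·R2: [0, 0, 7/2, 23/4, -5/4, -1/4]
R4 ← R4 + (1/2)·R2: [0, 0, 3, 5, 0, 0]
R4 ← R4 − (6/7)·R3: [0, 0, 0, 1/14, 15/14, 3/14]
Echelon form has 4 nonzero rows, so rank(A) = 4.
The column space has dimension equal to the rank: 4.

4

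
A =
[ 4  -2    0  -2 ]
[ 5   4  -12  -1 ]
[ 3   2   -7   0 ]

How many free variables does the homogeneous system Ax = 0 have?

1

Row reduce to echelon form.
R2 ← R2 − (5/4)·R1: [0, 13/2, -12, 3/2]
R3 ← R3 − (3/4)·R1: [0, 7/2, -7, 3/2]
R3 ← R3 − (7/13)·R2: [0, 0, -7/13, 9/13]
3 nonzero rows, so rank(A) = 3.
A has 4 columns; by rank–nullity, nullity = 4 − 3 = 1.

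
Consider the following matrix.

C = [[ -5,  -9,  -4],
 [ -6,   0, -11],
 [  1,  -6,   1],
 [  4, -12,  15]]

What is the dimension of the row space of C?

Row reduce to echelon form.
R2 ← R2 − (6/5)·R1: [0, 54/5, -31/5]
R3 ← R3 + (1/5)·R1: [0, -39/5, 1/5]
R4 ← R4 + (4/5)·R1: [0, -96/5, 59/5]
R3 ← R3 + (13/18)·R2: [0, 0, -77/18]
R4 ← R4 + (16/9)·R2: [0, 0, 7/9]
R4 ← R4 + (2/11)·R3: [0, 0, 0]
Echelon form has 3 nonzero rows, so rank(C) = 3.
The row space has dimension equal to the rank: 3.

3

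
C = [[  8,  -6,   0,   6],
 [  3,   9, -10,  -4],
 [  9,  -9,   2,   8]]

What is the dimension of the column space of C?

2

Row reduce to echelon form.
R2 ← R2 − (3/8)·R1: [0, 45/4, -10, -25/4]
R3 ← R3 − (9/8)·R1: [0, -9/4, 2, 5/4]
R3 ← R3 + (1/5)·R2: [0, 0, 0, 0]
Echelon form has 2 nonzero rows, so rank(C) = 2.
The column space has dimension equal to the rank: 2.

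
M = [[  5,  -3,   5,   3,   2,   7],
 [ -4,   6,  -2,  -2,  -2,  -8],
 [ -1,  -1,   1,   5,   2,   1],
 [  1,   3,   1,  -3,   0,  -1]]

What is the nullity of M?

2

Row reduce to echelon form.
R2 ← R2 + (4/5)·R1: [0, 18/5, 2, 2/5, -2/5, -12/5]
R3 ← R3 + (1/5)·R1: [0, -8/5, 2, 28/5, 12/5, 12/5]
R4 ← R4 − (1/5)·R1: [0, 18/5, 0, -18/5, -2/5, -12/5]
R3 ← R3 + (4/9)·R2: [0, 0, 26/9, 52/9, 20/9, 4/3]
R4 ← R4 − R2: [0, 0, -2, -4, 0, 0]
R4 ← R4 + (9/13)·R3: [0, 0, 0, 0, 20/13, 12/13]
4 nonzero rows, so rank(M) = 4.
M has 6 columns; by rank–nullity, nullity = 6 − 4 = 2.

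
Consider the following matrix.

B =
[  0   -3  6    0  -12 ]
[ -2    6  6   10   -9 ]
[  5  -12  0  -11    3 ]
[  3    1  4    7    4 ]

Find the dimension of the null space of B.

2

Row reduce to echelon form.
Swap R1 ↔ R2
R3 ← R3 + (5/2)·R1: [0, 3, 15, 14, -39/2]
R4 ← R4 + (3/2)·R1: [0, 10, 13, 22, -19/2]
R3 ← R3 + R2: [0, 0, 21, 14, -63/2]
R4 ← R4 + (10/3)·R2: [0, 0, 33, 22, -99/2]
R4 ← R4 − (11/7)·R3: [0, 0, 0, 0, 0]
3 nonzero rows, so rank(B) = 3.
B has 5 columns; by rank–nullity, nullity = 5 − 3 = 2.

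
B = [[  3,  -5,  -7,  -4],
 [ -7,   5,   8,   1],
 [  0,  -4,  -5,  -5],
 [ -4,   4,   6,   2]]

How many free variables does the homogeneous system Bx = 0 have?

2

Row reduce to echelon form.
R2 ← R2 + (7/3)·R1: [0, -20/3, -25/3, -25/3]
R4 ← R4 + (4/3)·R1: [0, -8/3, -10/3, -10/3]
R3 ← R3 − (3/5)·R2: [0, 0, 0, 0]
R4 ← R4 − (2/5)·R2: [0, 0, 0, 0]
2 nonzero rows, so rank(B) = 2.
B has 4 columns; by rank–nullity, nullity = 4 − 2 = 2.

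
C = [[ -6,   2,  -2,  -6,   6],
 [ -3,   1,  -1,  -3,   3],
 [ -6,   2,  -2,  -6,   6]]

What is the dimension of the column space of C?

Row reduce to echelon form.
R2 ← R2 − (1/2)·R1: [0, 0, 0, 0, 0]
R3 ← R3 − R1: [0, 0, 0, 0, 0]
Echelon form has 1 nonzero row, so rank(C) = 1.
The column space has dimension equal to the rank: 1.

1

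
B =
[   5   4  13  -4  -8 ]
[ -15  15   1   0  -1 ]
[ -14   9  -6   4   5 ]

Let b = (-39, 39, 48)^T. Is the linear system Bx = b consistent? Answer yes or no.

yes

Row reduce the augmented matrix [B | b].
R2 ← R2 + (3)·R1: [0, 27, 40, -12, -25, -78]
R3 ← R3 + (14/5)·R1: [0, 101/5, 152/5, -36/5, -87/5, -306/5]
R3 ← R3 − (101/135)·R2: [0, 0, 64/135, 16/9, 176/135, -128/45]
The echelon form has 3 nonzero rows, and every pivot lies in the first 5 columns, so rank(B) = rank([B|b]) = 3.
The system is consistent.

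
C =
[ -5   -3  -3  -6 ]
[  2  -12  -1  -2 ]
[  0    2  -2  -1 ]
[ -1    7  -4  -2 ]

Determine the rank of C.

3

Row reduce to echelon form.
R2 ← R2 + (2/5)·R1: [0, -66/5, -11/5, -22/5]
R4 ← R4 − (1/5)·R1: [0, 38/5, -17/5, -4/5]
R3 ← R3 + (5/33)·R2: [0, 0, -7/3, -5/3]
R4 ← R4 + (19/33)·R2: [0, 0, -14/3, -10/3]
R4 ← R4 − (2)·R3: [0, 0, 0, 0]
Echelon form has 3 nonzero rows, so rank(C) = 3.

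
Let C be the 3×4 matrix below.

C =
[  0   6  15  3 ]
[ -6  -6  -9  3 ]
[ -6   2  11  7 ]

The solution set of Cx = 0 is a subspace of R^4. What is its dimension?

2

Row reduce to echelon form.
Swap R1 ↔ R2
R3 ← R3 − R1: [0, 8, 20, 4]
R3 ← R3 − (4/3)·R2: [0, 0, 0, 0]
2 nonzero rows, so rank(C) = 2.
C has 4 columns; by rank–nullity, nullity = 4 − 2 = 2.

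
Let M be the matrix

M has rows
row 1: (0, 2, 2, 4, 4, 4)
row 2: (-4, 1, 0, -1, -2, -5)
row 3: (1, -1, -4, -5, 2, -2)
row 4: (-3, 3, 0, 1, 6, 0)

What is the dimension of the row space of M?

4

Row reduce to echelon form.
Swap R1 ↔ R2
R3 ← R3 + (1/4)·R1: [0, -3/4, -4, -21/4, 3/2, -13/4]
R4 ← R4 − (3/4)·R1: [0, 9/4, 0, 7/4, 15/2, 15/4]
R3 ← R3 + (3/8)·R2: [0, 0, -13/4, -15/4, 3, -7/4]
R4 ← R4 − (9/8)·R2: [0, 0, -9/4, -11/4, 3, -3/4]
R4 ← R4 − (9/13)·R3: [0, 0, 0, -2/13, 12/13, 6/13]
Echelon form has 4 nonzero rows, so rank(M) = 4.
The row space has dimension equal to the rank: 4.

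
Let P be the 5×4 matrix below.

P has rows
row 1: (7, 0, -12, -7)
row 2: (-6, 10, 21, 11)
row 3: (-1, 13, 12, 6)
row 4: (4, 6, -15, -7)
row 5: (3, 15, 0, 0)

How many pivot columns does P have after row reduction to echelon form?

Row reduce to echelon form.
R2 ← R2 + (6/7)·R1: [0, 10, 75/7, 5]
R3 ← R3 + (1/7)·R1: [0, 13, 72/7, 5]
R4 ← R4 − (4/7)·R1: [0, 6, -57/7, -3]
R5 ← R5 − (3/7)·R1: [0, 15, 36/7, 3]
R3 ← R3 − (13/10)·R2: [0, 0, -51/14, -3/2]
R4 ← R4 − (3/5)·R2: [0, 0, -102/7, -6]
R5 ← R5 − (3/2)·R2: [0, 0, -153/14, -9/2]
R4 ← R4 − (4)·R3: [0, 0, 0, 0]
R5 ← R5 − (3)·R3: [0, 0, 0, 0]
Echelon form has 3 nonzero rows, so rank(P) = 3.
Each nonzero row contributes one pivot column: 3 pivot columns.

3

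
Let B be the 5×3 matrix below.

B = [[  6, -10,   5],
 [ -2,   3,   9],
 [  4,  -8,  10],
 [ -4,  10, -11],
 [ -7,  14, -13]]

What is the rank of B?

Row reduce to echelon form.
R2 ← R2 + (1/3)·R1: [0, -1/3, 32/3]
R3 ← R3 − (2/3)·R1: [0, -4/3, 20/3]
R4 ← R4 + (2/3)·R1: [0, 10/3, -23/3]
R5 ← R5 + (7/6)·R1: [0, 7/3, -43/6]
R3 ← R3 − (4)·R2: [0, 0, -36]
R4 ← R4 + (10)·R2: [0, 0, 99]
R5 ← R5 + (7)·R2: [0, 0, 135/2]
R4 ← R4 + (11/4)·R3: [0, 0, 0]
R5 ← R5 + (15/8)·R3: [0, 0, 0]
Echelon form has 3 nonzero rows, so rank(B) = 3.

3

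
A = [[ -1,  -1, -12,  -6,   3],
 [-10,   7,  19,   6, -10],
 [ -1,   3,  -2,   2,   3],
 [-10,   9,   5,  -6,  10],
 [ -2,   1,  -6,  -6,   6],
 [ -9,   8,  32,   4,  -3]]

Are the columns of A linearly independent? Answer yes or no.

no

Row reduce A to echelon form.
R2 ← R2 − (10)·R1: [0, 17, 139, 66, -40]
R3 ← R3 − R1: [0, 4, 10, 8, 0]
R4 ← R4 − (10)·R1: [0, 19, 125, 54, -20]
R5 ← R5 − (2)·R1: [0, 3, 18, 6, 0]
R6 ← R6 − (9)·R1: [0, 17, 140, 58, -30]
R3 ← R3 − (4/17)·R2: [0, 0, -386/17, -128/17, 160/17]
R4 ← R4 − (19/17)·R2: [0, 0, -516/17, -336/17, 420/17]
R5 ← R5 − (3/17)·R2: [0, 0, -111/17, -96/17, 120/17]
R6 ← R6 − R2: [0, 0, 1, -8, 10]
R4 ← R4 − (258/193)·R3: [0, 0, 0, -1872/193, 2340/193]
R5 ← R5 − (111/386)·R3: [0, 0, 0, -672/193, 840/193]
R6 ← R6 + (17/386)·R3: [0, 0, 0, -1608/193, 2010/193]
R5 ← R5 − (14/39)·R4: [0, 0, 0, 0, 0]
R6 ← R6 − (67/78)·R4: [0, 0, 0, 0, 0]
4 pivots among 5 columns.
Only 4 < 5 pivot columns, so the columns are linearly dependent.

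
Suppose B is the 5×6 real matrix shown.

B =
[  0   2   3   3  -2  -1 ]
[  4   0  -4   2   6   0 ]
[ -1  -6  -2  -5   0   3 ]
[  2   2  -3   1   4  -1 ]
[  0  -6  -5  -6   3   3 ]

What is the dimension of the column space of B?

3

Row reduce to echelon form.
Swap R1 ↔ R2
R3 ← R3 + (1/4)·R1: [0, -6, -3, -9/2, 3/2, 3]
R4 ← R4 − (1/2)·R1: [0, 2, -1, 0, 1, -1]
R3 ← R3 + (3)·R2: [0, 0, 6, 9/2, -9/2, 0]
R4 ← R4 − R2: [0, 0, -4, -3, 3, 0]
R5 ← R5 + (3)·R2: [0, 0, 4, 3, -3, 0]
R4 ← R4 + (2/3)·R3: [0, 0, 0, 0, 0, 0]
R5 ← R5 − (2/3)·R3: [0, 0, 0, 0, 0, 0]
Echelon form has 3 nonzero rows, so rank(B) = 3.
The column space has dimension equal to the rank: 3.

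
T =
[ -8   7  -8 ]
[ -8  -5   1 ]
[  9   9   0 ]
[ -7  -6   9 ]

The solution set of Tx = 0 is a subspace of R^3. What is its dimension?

0

Row reduce to echelon form.
R2 ← R2 − R1: [0, -12, 9]
R3 ← R3 + (9/8)·R1: [0, 135/8, -9]
R4 ← R4 − (7/8)·R1: [0, -97/8, 16]
R3 ← R3 + (45/32)·R2: [0, 0, 117/32]
R4 ← R4 − (97/96)·R2: [0, 0, 221/32]
R4 ← R4 − (17/9)·R3: [0, 0, 0]
3 nonzero rows, so rank(T) = 3.
T has 3 columns; by rank–nullity, nullity = 3 − 3 = 0.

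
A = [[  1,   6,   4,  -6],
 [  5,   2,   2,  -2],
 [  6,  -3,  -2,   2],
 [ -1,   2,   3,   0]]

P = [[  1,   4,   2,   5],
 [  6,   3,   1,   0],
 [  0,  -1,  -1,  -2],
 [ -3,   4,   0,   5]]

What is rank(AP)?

3

First compute AP:
[[ 55,  -6,   4, -33],
 [ 23,  16,  10,  11],
 [-18,  25,  11,  44],
 [ 11,  -1,  -3, -11]]
Now row reduce the product.
R2 ← R2 − (23/55)·R1: [0, 1018/55, 458/55, 124/5]
R3 ← R3 + (18/55)·R1: [0, 1267/55, 677/55, 166/5]
R4 ← R4 − (1/5)·R1: [0, 1/5, -19/5, -22/5]
R3 ← R3 − (1267/1018)·R2: [0, 0, 990/509, 1188/509]
R4 ← R4 − (11/1018)·R2: [0, 0, -1980/509, -2376/509]
R4 ← R4 + (2)·R3: [0, 0, 0, 0]
3 nonzero rows, so rank(AP) = 3.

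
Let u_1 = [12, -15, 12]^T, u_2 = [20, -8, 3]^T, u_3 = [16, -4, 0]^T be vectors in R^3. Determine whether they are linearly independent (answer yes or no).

Form the matrix with these vectors as rows and row reduce.
R2 ← R2 − (5/3)·R1: [0, 17, -17]
R3 ← R3 − (4/3)·R1: [0, 16, -16]
R3 ← R3 − (16/17)·R2: [0, 0, 0]
2 nonzero rows, so the 3 vectors span a space of dimension 2.
Since 2 < 3, the vectors are linearly dependent.

no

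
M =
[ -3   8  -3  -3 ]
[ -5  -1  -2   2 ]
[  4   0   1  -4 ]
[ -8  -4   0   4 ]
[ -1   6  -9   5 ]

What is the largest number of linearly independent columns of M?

4

Row reduce to echelon form.
R2 ← R2 − (5/3)·R1: [0, -43/3, 3, 7]
R3 ← R3 + (4/3)·R1: [0, 32/3, -3, -8]
R4 ← R4 − (8/3)·R1: [0, -76/3, 8, 12]
R5 ← R5 − (1/3)·R1: [0, 10/3, -8, 6]
R3 ← R3 + (32/43)·R2: [0, 0, -33/43, -120/43]
R4 ← R4 − (76/43)·R2: [0, 0, 116/43, -16/43]
R5 ← R5 + (10/43)·R2: [0, 0, -314/43, 328/43]
R4 ← R4 + (116/33)·R3: [0, 0, 0, -112/11]
R5 ← R5 − (314/33)·R3: [0, 0, 0, 376/11]
R5 ← R5 + (47/14)·R4: [0, 0, 0, 0]
Echelon form has 4 nonzero rows, so rank(M) = 4.
The rank gives the maximum number of linearly independent columns: 4.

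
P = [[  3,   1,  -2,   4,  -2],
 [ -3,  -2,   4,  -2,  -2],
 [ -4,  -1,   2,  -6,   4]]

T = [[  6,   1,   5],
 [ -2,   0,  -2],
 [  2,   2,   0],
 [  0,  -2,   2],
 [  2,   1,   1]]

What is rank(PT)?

2

First compute PT:
[[  8, -11,  19],
 [-10,   7, -17],
 [-10,  16, -26]]
Now row reduce the product.
R2 ← R2 + (5/4)·R1: [0, -27/4, 27/4]
R3 ← R3 + (5/4)·R1: [0, 9/4, -9/4]
R3 ← R3 + (1/3)·R2: [0, 0, 0]
2 nonzero rows, so rank(PT) = 2.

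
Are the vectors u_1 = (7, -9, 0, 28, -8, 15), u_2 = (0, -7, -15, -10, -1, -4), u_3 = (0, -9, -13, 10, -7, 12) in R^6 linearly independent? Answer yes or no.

yes

Form the matrix with these vectors as rows and row reduce.
R3 ← R3 − (9/7)·R2: [0, 0, 44/7, 160/7, -40/7, 120/7]
3 nonzero rows, so the 3 vectors span a space of dimension 3.
Since 3 = 3, the vectors are linearly independent.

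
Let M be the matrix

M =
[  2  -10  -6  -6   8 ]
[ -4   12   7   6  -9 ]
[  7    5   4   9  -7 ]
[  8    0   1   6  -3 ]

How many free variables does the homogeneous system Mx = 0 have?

3

Row reduce to echelon form.
R2 ← R2 + (2)·R1: [0, -8, -5, -6, 7]
R3 ← R3 − (7/2)·R1: [0, 40, 25, 30, -35]
R4 ← R4 − (4)·R1: [0, 40, 25, 30, -35]
R3 ← R3 + (5)·R2: [0, 0, 0, 0, 0]
R4 ← R4 + (5)·R2: [0, 0, 0, 0, 0]
2 nonzero rows, so rank(M) = 2.
M has 5 columns; by rank–nullity, nullity = 5 − 2 = 3.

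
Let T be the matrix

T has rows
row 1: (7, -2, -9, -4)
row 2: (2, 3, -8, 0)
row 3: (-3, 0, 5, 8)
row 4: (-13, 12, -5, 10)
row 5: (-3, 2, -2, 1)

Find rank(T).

Row reduce to echelon form.
R2 ← R2 − (2/7)·R1: [0, 25/7, -38/7, 8/7]
R3 ← R3 + (3/7)·R1: [0, -6/7, 8/7, 44/7]
R4 ← R4 + (13/7)·R1: [0, 58/7, -152/7, 18/7]
R5 ← R5 + (3/7)·R1: [0, 8/7, -41/7, -5/7]
R3 ← R3 + (6/25)·R2: [0, 0, -4/25, 164/25]
R4 ← R4 − (58/25)·R2: [0, 0, -228/25, -2/25]
R5 ← R5 − (8/25)·R2: [0, 0, -103/25, -27/25]
R4 ← R4 − (57)·R3: [0, 0, 0, -374]
R5 ← R5 − (103/4)·R3: [0, 0, 0, -170]
R5 ← R5 − (5/11)·R4: [0, 0, 0, 0]
Echelon form has 4 nonzero rows, so rank(T) = 4.

4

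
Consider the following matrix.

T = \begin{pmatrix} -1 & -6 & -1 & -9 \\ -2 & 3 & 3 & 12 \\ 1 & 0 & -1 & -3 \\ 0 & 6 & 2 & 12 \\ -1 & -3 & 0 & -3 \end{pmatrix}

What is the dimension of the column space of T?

Row reduce to echelon form.
R2 ← R2 − (2)·R1: [0, 15, 5, 30]
R3 ← R3 + R1: [0, -6, -2, -12]
R5 ← R5 − R1: [0, 3, 1, 6]
R3 ← R3 + (2/5)·R2: [0, 0, 0, 0]
R4 ← R4 − (2/5)·R2: [0, 0, 0, 0]
R5 ← R5 − (1/5)·R2: [0, 0, 0, 0]
Echelon form has 2 nonzero rows, so rank(T) = 2.
The column space has dimension equal to the rank: 2.

2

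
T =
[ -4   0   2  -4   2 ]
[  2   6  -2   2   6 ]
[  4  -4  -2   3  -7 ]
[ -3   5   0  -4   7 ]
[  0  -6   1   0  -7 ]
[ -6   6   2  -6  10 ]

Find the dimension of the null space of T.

2

Row reduce to echelon form.
R2 ← R2 + (1/2)·R1: [0, 6, -1, 0, 7]
R3 ← R3 + R1: [0, -4, 0, -1, -5]
R4 ← R4 − (3/4)·R1: [0, 5, -3/2, -1, 11/2]
R6 ← R6 − (3/2)·R1: [0, 6, -1, 0, 7]
R3 ← R3 + (2/3)·R2: [0, 0, -2/3, -1, -1/3]
R4 ← R4 − (5/6)·R2: [0, 0, -2/3, -1, -1/3]
R5 ← R5 + R2: [0, 0, 0, 0, 0]
R6 ← R6 − R2: [0, 0, 0, 0, 0]
R4 ← R4 − R3: [0, 0, 0, 0, 0]
3 nonzero rows, so rank(T) = 3.
T has 5 columns; by rank–nullity, nullity = 5 − 3 = 2.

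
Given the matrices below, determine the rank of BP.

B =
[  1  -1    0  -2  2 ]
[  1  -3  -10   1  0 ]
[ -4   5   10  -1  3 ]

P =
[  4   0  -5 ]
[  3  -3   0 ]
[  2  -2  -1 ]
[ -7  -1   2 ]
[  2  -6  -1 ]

3

First compute BP:
[[ 19,  -7, -11],
 [-32,  28,   7],
 [ 32, -52,   5]]
Now row reduce the product.
R2 ← R2 + (32/19)·R1: [0, 308/19, -219/19]
R3 ← R3 − (32/19)·R1: [0, -764/19, 447/19]
R3 ← R3 + (191/77)·R2: [0, 0, -390/77]
3 nonzero rows, so rank(BP) = 3.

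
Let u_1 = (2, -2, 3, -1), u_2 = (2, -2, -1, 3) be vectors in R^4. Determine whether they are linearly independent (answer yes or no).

yes

Form the matrix with these vectors as rows and row reduce.
R2 ← R2 − R1: [0, 0, -4, 4]
2 nonzero rows, so the 2 vectors span a space of dimension 2.
Since 2 = 2, the vectors are linearly independent.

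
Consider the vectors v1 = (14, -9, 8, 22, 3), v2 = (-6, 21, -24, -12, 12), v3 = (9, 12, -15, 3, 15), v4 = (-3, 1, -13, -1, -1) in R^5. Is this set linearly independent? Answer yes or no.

Form the matrix with these vectors as rows and row reduce.
R2 ← R2 + (3/7)·R1: [0, 120/7, -144/7, -18/7, 93/7]
R3 ← R3 − (9/14)·R1: [0, 249/14, -141/7, -78/7, 183/14]
R4 ← R4 + (3/14)·R1: [0, -13/14, -79/7, 26/7, -5/14]
R3 ← R3 − (83/80)·R2: [0, 0, 6/5, -339/40, -57/80]
R4 ← R4 + (13/240)·R2: [0, 0, -62/5, 143/40, 29/80]
R4 ← R4 + (31/3)·R3: [0, 0, 0, -84, -7]
4 nonzero rows, so the 4 vectors span a space of dimension 4.
Since 4 = 4, the vectors are linearly independent.

yes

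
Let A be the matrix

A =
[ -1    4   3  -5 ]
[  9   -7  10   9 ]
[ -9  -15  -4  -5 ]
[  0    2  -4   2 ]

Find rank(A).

Row reduce to echelon form.
R2 ← R2 + (9)·R1: [0, 29, 37, -36]
R3 ← R3 − (9)·R1: [0, -51, -31, 40]
R3 ← R3 + (51/29)·R2: [0, 0, 988/29, -676/29]
R4 ← R4 − (2/29)·R2: [0, 0, -190/29, 130/29]
R4 ← R4 + (5/26)·R3: [0, 0, 0, 0]
Echelon form has 3 nonzero rows, so rank(A) = 3.

3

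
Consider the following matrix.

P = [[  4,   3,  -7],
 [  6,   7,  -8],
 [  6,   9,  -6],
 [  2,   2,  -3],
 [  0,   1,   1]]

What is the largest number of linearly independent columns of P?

2

Row reduce to echelon form.
R2 ← R2 − (3/2)·R1: [0, 5/2, 5/2]
R3 ← R3 − (3/2)·R1: [0, 9/2, 9/2]
R4 ← R4 − (1/2)·R1: [0, 1/2, 1/2]
R3 ← R3 − (9/5)·R2: [0, 0, 0]
R4 ← R4 − (1/5)·R2: [0, 0, 0]
R5 ← R5 − (2/5)·R2: [0, 0, 0]
Echelon form has 2 nonzero rows, so rank(P) = 2.
The rank gives the maximum number of linearly independent columns: 2.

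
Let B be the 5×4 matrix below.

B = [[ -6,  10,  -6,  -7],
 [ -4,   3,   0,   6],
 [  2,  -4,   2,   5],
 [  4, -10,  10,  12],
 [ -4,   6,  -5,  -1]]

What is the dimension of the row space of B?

3

Row reduce to echelon form.
R2 ← R2 − (2/3)·R1: [0, -11/3, 4, 32/3]
R3 ← R3 + (1/3)·R1: [0, -2/3, 0, 8/3]
R4 ← R4 + (2/3)·R1: [0, -10/3, 6, 22/3]
R5 ← R5 − (2/3)·R1: [0, -2/3, -1, 11/3]
R3 ← R3 − (2/11)·R2: [0, 0, -8/11, 8/11]
R4 ← R4 − (10/11)·R2: [0, 0, 26/11, -26/11]
R5 ← R5 − (2/11)·R2: [0, 0, -19/11, 19/11]
R4 ← R4 + (13/4)·R3: [0, 0, 0, 0]
R5 ← R5 − (19/8)·R3: [0, 0, 0, 0]
Echelon form has 3 nonzero rows, so rank(B) = 3.
The row space has dimension equal to the rank: 3.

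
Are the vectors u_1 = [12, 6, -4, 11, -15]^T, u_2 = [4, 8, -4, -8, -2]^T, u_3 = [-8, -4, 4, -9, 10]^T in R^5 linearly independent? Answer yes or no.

yes

Form the matrix with these vectors as rows and row reduce.
R2 ← R2 − (1/3)·R1: [0, 6, -8/3, -35/3, 3]
R3 ← R3 + (2/3)·R1: [0, 0, 4/3, -5/3, 0]
3 nonzero rows, so the 3 vectors span a space of dimension 3.
Since 3 = 3, the vectors are linearly independent.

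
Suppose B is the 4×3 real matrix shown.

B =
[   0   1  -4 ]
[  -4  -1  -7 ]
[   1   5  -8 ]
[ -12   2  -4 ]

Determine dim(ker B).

0

Row reduce to echelon form.
Swap R1 ↔ R2
R3 ← R3 + (1/4)·R1: [0, 19/4, -39/4]
R4 ← R4 − (3)·R1: [0, 5, 17]
R3 ← R3 − (19/4)·R2: [0, 0, 37/4]
R4 ← R4 − (5)·R2: [0, 0, 37]
R4 ← R4 − (4)·R3: [0, 0, 0]
3 nonzero rows, so rank(B) = 3.
B has 3 columns; by rank–nullity, nullity = 3 − 3 = 0.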